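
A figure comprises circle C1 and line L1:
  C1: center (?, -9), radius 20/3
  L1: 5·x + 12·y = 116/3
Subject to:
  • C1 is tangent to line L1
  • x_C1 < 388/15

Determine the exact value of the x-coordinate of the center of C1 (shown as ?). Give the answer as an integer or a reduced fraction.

1. [C1‖L1]  x_C1² − (176/3)x_C1 + 560 = 0  ⇒  x_C1 = 12 or 140/3
2. given x_C1 < 388/15: keep 12

12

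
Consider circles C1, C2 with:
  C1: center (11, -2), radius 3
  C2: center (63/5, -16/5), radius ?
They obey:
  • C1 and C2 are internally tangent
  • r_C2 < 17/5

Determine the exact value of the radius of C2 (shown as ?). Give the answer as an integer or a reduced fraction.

1. [int C1,C2]  r_C2² − 6r_C2 + 5 = 0  ⇒  r_C2 = 1 or 5
2. given r_C2 < 17/5: keep 1

1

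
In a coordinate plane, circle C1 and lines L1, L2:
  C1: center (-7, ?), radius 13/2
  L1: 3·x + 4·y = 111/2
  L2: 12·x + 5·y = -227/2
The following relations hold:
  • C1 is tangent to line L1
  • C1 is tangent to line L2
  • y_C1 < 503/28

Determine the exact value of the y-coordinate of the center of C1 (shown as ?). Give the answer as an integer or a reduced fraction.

1. [C1‖L1]  y_C1² − (153/4)y_C1 + 1199/4 = 0  ⇒  y_C1 = 11 or 109/4
2. [C1‖L2]  y_C1² + (59/5)y_C1 − 1254/5 = 0  ⇒  y_C1 = -114/5 or 11

11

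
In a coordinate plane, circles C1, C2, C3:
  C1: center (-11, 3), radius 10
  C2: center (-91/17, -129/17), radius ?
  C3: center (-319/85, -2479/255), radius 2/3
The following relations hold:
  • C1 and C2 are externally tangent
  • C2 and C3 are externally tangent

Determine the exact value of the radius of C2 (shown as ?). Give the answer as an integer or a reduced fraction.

2

1. [ext C1·C2]  r_C2² + 20r_C2 − 44 = 0  ⇒  r_C2 = 2 (r>0 drops 1)
2. [ext C2·C3]  r_C2² + (4/3)r_C2 − 20/3 = 0  ⇒  r_C2 = 2 (r>0 drops 1)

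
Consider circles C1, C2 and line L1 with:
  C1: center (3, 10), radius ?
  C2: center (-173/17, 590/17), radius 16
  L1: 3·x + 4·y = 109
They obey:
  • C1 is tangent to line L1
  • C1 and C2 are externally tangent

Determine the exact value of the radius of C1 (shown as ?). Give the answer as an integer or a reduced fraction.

12

1. [C1‖L1]  r_C1² − 144 = 0  ⇒  r_C1 = 12 (r>0 drops 1)
2. [ext C1·C2]  r_C1² + 32r_C1 − 528 = 0  ⇒  r_C1 = 12 (r>0 drops 1)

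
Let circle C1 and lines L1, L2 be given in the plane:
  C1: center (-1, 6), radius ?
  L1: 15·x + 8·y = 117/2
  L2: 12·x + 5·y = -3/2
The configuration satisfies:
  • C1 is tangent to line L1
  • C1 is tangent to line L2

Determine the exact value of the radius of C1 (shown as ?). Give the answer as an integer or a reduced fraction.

3/2

1. [C1‖L1]  r_C1² − 9/4 = 0  ⇒  r_C1 = 3/2 (r>0 drops 1)
2. [C1‖L2]  r_C1² − 9/4 = 0  ⇒  r_C1 = 3/2 (r>0 drops 1)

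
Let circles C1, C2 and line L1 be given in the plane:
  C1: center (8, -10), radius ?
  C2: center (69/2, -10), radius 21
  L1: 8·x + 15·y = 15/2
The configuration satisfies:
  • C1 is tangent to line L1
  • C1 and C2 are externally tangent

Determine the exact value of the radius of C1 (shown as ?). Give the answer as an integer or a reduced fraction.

11/2

1. [C1‖L1]  r_C1² − 121/4 = 0  ⇒  r_C1 = 11/2 (r>0 drops 1)
2. [ext C1·C2]  r_C1² + 42r_C1 − 1045/4 = 0  ⇒  r_C1 = 11/2 (r>0 drops 1)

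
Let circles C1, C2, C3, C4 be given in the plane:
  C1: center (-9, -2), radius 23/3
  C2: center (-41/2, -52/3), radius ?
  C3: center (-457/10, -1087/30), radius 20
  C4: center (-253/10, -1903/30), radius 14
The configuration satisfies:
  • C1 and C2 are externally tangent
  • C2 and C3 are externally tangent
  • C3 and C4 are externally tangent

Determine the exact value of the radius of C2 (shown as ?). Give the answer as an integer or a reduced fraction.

1. [ext C1·C2]  r_C2² + (46/3)r_C2 − 3703/12 = 0  ⇒  r_C2 = 23/2 (r>0 drops 1)
2. [ext C2·C3]  r_C2² + 40r_C2 − 2369/4 = 0  ⇒  r_C2 = 23/2 (r>0 drops 1)

23/2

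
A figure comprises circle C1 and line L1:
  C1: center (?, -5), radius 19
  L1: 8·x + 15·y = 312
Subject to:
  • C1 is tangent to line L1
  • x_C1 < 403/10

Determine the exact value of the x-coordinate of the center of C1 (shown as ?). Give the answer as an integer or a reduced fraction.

8

1. [C1‖L1]  x_C1² − (387/4)x_C1 + 710 = 0  ⇒  x_C1 = 8 or 355/4
2. given x_C1 < 403/10: keep 8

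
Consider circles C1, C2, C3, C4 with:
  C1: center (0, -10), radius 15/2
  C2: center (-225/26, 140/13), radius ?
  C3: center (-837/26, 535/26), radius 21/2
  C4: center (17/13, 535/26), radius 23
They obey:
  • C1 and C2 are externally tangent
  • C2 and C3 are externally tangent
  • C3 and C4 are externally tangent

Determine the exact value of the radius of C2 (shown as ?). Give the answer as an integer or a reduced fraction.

15

1. [ext C1·C2]  r_C2² + 15r_C2 − 450 = 0  ⇒  r_C2 = 15 (r>0 drops 1)
2. [ext C2·C3]  r_C2² + 21r_C2 − 540 = 0  ⇒  r_C2 = 15 (r>0 drops 1)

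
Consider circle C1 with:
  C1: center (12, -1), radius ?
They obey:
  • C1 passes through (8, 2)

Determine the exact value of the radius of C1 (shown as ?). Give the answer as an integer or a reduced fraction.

5

1. [C1∋P]  r_C1² − 25 = 0  ⇒  r_C1 = 5 (r>0 drops 1)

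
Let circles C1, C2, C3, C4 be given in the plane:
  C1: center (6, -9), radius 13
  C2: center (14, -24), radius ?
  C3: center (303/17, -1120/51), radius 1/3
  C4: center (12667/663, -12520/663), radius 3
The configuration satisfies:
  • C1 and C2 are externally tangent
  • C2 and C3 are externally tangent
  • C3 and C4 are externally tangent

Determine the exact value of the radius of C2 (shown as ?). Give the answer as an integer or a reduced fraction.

1. [ext C1·C2]  r_C2² + 26r_C2 − 120 = 0  ⇒  r_C2 = 4 (r>0 drops 1)
2. [ext C2·C3]  r_C2² + (2/3)r_C2 − 56/3 = 0  ⇒  r_C2 = 4 (r>0 drops 1)

4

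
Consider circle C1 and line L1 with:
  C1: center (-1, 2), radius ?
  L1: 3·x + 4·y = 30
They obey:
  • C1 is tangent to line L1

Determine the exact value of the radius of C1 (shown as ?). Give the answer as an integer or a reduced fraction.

5

1. [C1‖L1]  r_C1² − 25 = 0  ⇒  r_C1 = 5 (r>0 drops 1)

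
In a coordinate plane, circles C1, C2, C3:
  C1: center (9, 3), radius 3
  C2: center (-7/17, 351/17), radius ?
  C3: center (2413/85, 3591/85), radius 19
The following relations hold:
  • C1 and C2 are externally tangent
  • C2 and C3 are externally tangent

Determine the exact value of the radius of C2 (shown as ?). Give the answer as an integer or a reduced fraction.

17

1. [ext C1·C2]  r_C2² + 6r_C2 − 391 = 0  ⇒  r_C2 = 17 (r>0 drops 1)
2. [ext C2·C3]  r_C2² + 38r_C2 − 935 = 0  ⇒  r_C2 = 17 (r>0 drops 1)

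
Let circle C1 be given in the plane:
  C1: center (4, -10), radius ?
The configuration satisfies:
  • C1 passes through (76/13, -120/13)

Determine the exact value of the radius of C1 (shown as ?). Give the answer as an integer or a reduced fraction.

2

1. [C1∋P]  r_C1² − 4 = 0  ⇒  r_C1 = 2 (r>0 drops 1)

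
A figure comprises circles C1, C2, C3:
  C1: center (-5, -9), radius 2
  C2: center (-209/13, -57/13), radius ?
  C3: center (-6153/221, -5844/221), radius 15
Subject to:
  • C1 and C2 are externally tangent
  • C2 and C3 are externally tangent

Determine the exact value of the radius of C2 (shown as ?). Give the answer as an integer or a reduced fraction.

10

1. [ext C1·C2]  r_C2² + 4r_C2 − 140 = 0  ⇒  r_C2 = 10 (r>0 drops 1)
2. [ext C2·C3]  r_C2² + 30r_C2 − 400 = 0  ⇒  r_C2 = 10 (r>0 drops 1)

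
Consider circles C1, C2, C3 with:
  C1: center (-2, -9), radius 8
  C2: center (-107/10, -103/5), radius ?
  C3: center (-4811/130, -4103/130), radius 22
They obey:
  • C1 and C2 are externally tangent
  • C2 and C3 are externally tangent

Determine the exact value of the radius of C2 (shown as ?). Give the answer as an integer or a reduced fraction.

1. [ext C1·C2]  r_C2² + 16r_C2 − 585/4 = 0  ⇒  r_C2 = 13/2 (r>0 drops 1)
2. [ext C2·C3]  r_C2² + 44r_C2 − 1313/4 = 0  ⇒  r_C2 = 13/2 (r>0 drops 1)

13/2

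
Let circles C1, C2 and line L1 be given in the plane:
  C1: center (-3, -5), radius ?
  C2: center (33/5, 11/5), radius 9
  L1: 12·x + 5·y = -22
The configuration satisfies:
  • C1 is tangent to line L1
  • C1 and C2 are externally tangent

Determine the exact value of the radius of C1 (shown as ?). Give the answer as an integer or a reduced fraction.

1. [C1‖L1]  r_C1² − 9 = 0  ⇒  r_C1 = 3 (r>0 drops 1)
2. [ext C1·C2]  r_C1² + 18r_C1 − 63 = 0  ⇒  r_C1 = 3 (r>0 drops 1)

3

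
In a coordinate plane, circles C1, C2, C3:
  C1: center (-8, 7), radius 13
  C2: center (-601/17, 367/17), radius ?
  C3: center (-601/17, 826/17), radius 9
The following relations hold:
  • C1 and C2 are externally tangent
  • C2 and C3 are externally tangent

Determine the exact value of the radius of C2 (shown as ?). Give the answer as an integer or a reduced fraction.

18

1. [ext C1·C2]  r_C2² + 26r_C2 − 792 = 0  ⇒  r_C2 = 18 (r>0 drops 1)
2. [ext C2·C3]  r_C2² + 18r_C2 − 648 = 0  ⇒  r_C2 = 18 (r>0 drops 1)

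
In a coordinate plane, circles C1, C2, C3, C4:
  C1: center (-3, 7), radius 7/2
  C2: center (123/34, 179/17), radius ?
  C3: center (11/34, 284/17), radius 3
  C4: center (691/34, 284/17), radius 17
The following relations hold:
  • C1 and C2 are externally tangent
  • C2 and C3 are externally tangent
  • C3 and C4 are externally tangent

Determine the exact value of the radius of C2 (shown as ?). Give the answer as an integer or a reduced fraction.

4

1. [ext C1·C2]  r_C2² + 7r_C2 − 44 = 0  ⇒  r_C2 = 4 (r>0 drops 1)
2. [ext C2·C3]  r_C2² + 6r_C2 − 40 = 0  ⇒  r_C2 = 4 (r>0 drops 1)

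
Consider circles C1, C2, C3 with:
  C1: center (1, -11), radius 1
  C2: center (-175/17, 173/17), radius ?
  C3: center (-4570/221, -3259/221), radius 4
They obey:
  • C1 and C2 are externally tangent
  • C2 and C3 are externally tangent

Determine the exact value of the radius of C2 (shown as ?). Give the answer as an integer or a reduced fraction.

1. [ext C1·C2]  r_C2² + 2r_C2 − 575 = 0  ⇒  r_C2 = 23 (r>0 drops 1)
2. [ext C2·C3]  r_C2² + 8r_C2 − 713 = 0  ⇒  r_C2 = 23 (r>0 drops 1)

23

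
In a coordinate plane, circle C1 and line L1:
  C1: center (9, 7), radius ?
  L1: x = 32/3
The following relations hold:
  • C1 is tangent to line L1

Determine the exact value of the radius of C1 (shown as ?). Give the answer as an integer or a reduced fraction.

5/3

1. [C1‖L1]  r_C1² − 25/9 = 0  ⇒  r_C1 = 5/3 (r>0 drops 1)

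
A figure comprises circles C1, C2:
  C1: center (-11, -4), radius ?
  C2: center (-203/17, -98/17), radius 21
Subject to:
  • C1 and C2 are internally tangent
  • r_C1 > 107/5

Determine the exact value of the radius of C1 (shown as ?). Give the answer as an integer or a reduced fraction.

23

1. [int C1,C2]  r_C1² − 42r_C1 + 437 = 0  ⇒  r_C1 = 19 or 23
2. given r_C1 > 107/5: keep 23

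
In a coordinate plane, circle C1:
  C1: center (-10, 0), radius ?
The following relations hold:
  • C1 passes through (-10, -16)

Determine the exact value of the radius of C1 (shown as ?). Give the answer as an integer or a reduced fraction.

1. [C1∋P]  r_C1² − 256 = 0  ⇒  r_C1 = 16 (r>0 drops 1)

16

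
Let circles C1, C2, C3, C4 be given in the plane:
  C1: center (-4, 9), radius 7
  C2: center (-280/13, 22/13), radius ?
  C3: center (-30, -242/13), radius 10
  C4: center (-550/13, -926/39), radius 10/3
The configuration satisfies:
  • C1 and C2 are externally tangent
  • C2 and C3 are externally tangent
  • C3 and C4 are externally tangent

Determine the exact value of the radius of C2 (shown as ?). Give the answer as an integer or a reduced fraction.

1. [ext C1·C2]  r_C2² + 14r_C2 − 312 = 0  ⇒  r_C2 = 12 (r>0 drops 1)
2. [ext C2·C3]  r_C2² + 20r_C2 − 384 = 0  ⇒  r_C2 = 12 (r>0 drops 1)

12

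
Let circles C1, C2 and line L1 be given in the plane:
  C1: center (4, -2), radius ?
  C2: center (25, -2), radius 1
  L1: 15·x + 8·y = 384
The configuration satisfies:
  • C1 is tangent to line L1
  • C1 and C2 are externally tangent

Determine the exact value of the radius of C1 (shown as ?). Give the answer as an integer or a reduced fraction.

20

1. [C1‖L1]  r_C1² − 400 = 0  ⇒  r_C1 = 20 (r>0 drops 1)
2. [ext C1·C2]  r_C1² + 2r_C1 − 440 = 0  ⇒  r_C1 = 20 (r>0 drops 1)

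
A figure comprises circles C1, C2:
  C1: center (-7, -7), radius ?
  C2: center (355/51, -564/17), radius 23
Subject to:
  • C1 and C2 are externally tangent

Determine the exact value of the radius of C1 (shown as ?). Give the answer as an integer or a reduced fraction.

1. [ext C1·C2]  r_C1² + 46r_C1 − 3160/9 = 0  ⇒  r_C1 = 20/3 (r>0 drops 1)

20/3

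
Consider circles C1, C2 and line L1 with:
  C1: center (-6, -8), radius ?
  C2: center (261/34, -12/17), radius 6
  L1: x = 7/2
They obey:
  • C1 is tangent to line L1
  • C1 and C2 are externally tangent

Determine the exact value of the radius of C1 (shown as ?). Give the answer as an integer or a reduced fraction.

19/2

1. [C1‖L1]  r_C1² − 361/4 = 0  ⇒  r_C1 = 19/2 (r>0 drops 1)
2. [ext C1·C2]  r_C1² + 12r_C1 − 817/4 = 0  ⇒  r_C1 = 19/2 (r>0 drops 1)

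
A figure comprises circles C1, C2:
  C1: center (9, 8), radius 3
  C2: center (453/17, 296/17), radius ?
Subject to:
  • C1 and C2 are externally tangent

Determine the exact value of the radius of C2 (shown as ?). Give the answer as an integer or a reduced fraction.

17

1. [ext C1·C2]  r_C2² + 6r_C2 − 391 = 0  ⇒  r_C2 = 17 (r>0 drops 1)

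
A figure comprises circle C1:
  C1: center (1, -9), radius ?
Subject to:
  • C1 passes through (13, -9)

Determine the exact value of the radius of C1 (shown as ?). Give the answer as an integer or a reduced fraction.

12

1. [C1∋P]  r_C1² − 144 = 0  ⇒  r_C1 = 12 (r>0 drops 1)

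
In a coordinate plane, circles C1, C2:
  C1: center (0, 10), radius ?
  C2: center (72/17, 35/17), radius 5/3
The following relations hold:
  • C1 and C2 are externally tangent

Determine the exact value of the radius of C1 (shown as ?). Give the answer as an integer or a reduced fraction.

1. [ext C1·C2]  r_C1² + (10/3)r_C1 − 704/9 = 0  ⇒  r_C1 = 22/3 (r>0 drops 1)

22/3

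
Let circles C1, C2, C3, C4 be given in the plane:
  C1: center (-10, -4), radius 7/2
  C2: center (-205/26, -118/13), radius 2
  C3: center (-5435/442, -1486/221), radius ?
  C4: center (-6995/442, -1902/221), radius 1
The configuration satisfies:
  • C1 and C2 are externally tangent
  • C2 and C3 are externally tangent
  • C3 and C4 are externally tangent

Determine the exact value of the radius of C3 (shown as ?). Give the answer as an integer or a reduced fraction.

3

1. [ext C2·C3]  r_C3² + 4r_C3 − 21 = 0  ⇒  r_C3 = 3 (r>0 drops 1)
2. [ext C3·C4]  r_C3² + 2r_C3 − 15 = 0  ⇒  r_C3 = 3 (r>0 drops 1)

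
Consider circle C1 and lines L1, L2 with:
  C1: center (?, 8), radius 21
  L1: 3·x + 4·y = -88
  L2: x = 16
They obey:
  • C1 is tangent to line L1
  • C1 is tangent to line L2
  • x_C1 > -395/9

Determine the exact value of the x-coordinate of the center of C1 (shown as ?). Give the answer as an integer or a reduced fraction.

-5

1. [C1‖L1]  x_C1² + 80x_C1 + 375 = 0  ⇒  x_C1 = -75 or -5
2. [C1‖L2]  x_C1² − 32x_C1 − 185 = 0  ⇒  x_C1 = -5 or 37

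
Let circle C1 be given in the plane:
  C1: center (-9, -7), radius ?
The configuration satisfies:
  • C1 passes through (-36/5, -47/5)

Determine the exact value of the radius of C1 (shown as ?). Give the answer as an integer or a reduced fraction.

1. [C1∋P]  r_C1² − 9 = 0  ⇒  r_C1 = 3 (r>0 drops 1)

3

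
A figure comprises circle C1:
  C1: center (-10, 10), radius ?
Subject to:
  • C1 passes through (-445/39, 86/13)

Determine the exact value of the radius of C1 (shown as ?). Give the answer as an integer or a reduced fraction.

1. [C1∋P]  r_C1² − 121/9 = 0  ⇒  r_C1 = 11/3 (r>0 drops 1)

11/3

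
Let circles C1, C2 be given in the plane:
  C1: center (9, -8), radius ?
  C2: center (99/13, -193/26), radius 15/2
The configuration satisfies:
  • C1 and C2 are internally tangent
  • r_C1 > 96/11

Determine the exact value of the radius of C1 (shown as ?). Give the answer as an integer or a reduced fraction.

1. [int C1,C2]  r_C1² − 15r_C1 + 54 = 0  ⇒  r_C1 = 6 or 9
2. given r_C1 > 96/11: keep 9

9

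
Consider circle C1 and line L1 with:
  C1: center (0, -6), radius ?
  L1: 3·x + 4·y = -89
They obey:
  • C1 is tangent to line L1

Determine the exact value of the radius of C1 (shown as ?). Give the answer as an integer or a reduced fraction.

13

1. [C1‖L1]  r_C1² − 169 = 0  ⇒  r_C1 = 13 (r>0 drops 1)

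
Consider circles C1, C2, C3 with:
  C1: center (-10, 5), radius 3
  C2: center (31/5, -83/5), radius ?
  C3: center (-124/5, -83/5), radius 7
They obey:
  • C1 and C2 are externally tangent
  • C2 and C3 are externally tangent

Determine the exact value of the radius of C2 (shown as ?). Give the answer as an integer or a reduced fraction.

1. [ext C1·C2]  r_C2² + 6r_C2 − 720 = 0  ⇒  r_C2 = 24 (r>0 drops 1)
2. [ext C2·C3]  r_C2² + 14r_C2 − 912 = 0  ⇒  r_C2 = 24 (r>0 drops 1)

24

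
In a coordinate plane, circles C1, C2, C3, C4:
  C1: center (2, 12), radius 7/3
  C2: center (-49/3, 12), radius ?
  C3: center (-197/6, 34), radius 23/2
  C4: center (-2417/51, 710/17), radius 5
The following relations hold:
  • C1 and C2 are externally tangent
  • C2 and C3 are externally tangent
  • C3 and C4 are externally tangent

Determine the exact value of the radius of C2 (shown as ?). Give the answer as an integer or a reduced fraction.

1. [ext C1·C2]  r_C2² + (14/3)r_C2 − 992/3 = 0  ⇒  r_C2 = 16 (r>0 drops 1)
2. [ext C2·C3]  r_C2² + 23r_C2 − 624 = 0  ⇒  r_C2 = 16 (r>0 drops 1)

16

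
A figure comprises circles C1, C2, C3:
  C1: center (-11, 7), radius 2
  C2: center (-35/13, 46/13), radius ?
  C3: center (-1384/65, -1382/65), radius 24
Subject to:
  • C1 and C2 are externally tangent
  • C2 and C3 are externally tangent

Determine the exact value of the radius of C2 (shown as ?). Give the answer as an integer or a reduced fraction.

1. [ext C1·C2]  r_C2² + 4r_C2 − 77 = 0  ⇒  r_C2 = 7 (r>0 drops 1)
2. [ext C2·C3]  r_C2² + 48r_C2 − 385 = 0  ⇒  r_C2 = 7 (r>0 drops 1)

7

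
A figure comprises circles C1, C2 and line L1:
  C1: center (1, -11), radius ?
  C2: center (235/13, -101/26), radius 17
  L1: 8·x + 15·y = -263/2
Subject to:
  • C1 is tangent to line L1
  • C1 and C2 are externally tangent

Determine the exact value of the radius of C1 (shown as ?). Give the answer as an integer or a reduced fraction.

3/2

1. [C1‖L1]  r_C1² − 9/4 = 0  ⇒  r_C1 = 3/2 (r>0 drops 1)
2. [ext C1·C2]  r_C1² + 34r_C1 − 213/4 = 0  ⇒  r_C1 = 3/2 (r>0 drops 1)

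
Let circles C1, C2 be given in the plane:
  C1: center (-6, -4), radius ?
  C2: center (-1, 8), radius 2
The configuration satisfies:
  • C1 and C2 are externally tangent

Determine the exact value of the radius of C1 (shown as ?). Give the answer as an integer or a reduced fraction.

11

1. [ext C1·C2]  r_C1² + 4r_C1 − 165 = 0  ⇒  r_C1 = 11 (r>0 drops 1)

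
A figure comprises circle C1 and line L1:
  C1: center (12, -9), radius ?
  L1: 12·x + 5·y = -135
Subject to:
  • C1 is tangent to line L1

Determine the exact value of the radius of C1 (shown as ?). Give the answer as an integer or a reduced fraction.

18

1. [C1‖L1]  r_C1² − 324 = 0  ⇒  r_C1 = 18 (r>0 drops 1)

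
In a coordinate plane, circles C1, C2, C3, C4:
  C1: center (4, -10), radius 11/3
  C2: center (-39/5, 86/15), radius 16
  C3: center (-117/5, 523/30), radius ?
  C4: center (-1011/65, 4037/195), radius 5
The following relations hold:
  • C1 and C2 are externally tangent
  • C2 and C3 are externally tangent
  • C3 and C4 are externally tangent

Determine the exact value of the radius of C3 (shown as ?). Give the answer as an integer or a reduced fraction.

7/2

1. [ext C2·C3]  r_C3² + 32r_C3 − 497/4 = 0  ⇒  r_C3 = 7/2 (r>0 drops 1)
2. [ext C3·C4]  r_C3² + 10r_C3 − 189/4 = 0  ⇒  r_C3 = 7/2 (r>0 drops 1)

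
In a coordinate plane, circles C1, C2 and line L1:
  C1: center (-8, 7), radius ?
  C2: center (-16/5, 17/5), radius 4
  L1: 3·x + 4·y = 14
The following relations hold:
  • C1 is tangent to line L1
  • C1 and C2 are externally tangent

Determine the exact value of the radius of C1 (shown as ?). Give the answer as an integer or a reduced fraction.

1. [C1‖L1]  r_C1² − 4 = 0  ⇒  r_C1 = 2 (r>0 drops 1)
2. [ext C1·C2]  r_C1² + 8r_C1 − 20 = 0  ⇒  r_C1 = 2 (r>0 drops 1)

2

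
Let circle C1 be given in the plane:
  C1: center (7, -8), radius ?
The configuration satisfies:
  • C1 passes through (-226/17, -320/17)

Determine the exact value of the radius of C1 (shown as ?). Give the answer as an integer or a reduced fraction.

1. [C1∋P]  r_C1² − 529 = 0  ⇒  r_C1 = 23 (r>0 drops 1)

23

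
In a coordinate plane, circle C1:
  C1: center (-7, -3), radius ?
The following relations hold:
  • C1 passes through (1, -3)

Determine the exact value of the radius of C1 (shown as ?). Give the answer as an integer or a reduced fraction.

1. [C1∋P]  r_C1² − 64 = 0  ⇒  r_C1 = 8 (r>0 drops 1)

8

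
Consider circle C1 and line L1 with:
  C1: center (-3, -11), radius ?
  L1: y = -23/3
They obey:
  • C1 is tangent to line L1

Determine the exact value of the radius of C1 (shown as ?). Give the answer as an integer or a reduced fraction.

1. [C1‖L1]  r_C1² − 100/9 = 0  ⇒  r_C1 = 10/3 (r>0 drops 1)

10/3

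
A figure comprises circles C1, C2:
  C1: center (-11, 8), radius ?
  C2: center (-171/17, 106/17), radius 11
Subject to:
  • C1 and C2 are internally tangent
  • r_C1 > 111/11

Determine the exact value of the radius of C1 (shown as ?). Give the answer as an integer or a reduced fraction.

1. [int C1,C2]  r_C1² − 22r_C1 + 117 = 0  ⇒  r_C1 = 9 or 13
2. given r_C1 > 111/11: keep 13

13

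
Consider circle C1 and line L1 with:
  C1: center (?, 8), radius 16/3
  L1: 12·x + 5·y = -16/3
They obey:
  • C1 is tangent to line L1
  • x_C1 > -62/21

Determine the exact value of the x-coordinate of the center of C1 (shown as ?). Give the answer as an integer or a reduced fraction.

1. [C1‖L1]  x_C1² + (68/9)x_C1 − 172/9 = 0  ⇒  x_C1 = -86/9 or 2
2. given x_C1 > -62/21: keep 2

2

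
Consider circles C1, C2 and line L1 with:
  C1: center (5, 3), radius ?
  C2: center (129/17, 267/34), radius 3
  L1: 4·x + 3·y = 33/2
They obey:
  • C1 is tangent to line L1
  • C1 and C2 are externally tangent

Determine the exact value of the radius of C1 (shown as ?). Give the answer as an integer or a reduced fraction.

1. [C1‖L1]  r_C1² − 25/4 = 0  ⇒  r_C1 = 5/2 (r>0 drops 1)
2. [ext C1·C2]  r_C1² + 6r_C1 − 85/4 = 0  ⇒  r_C1 = 5/2 (r>0 drops 1)

5/2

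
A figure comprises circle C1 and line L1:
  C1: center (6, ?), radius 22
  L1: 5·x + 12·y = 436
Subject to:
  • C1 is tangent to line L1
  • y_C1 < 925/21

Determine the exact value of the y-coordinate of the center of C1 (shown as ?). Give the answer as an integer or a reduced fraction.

10

1. [C1‖L1]  y_C1² − (203/3)y_C1 + 1730/3 = 0  ⇒  y_C1 = 10 or 173/3
2. given y_C1 < 925/21: keep 10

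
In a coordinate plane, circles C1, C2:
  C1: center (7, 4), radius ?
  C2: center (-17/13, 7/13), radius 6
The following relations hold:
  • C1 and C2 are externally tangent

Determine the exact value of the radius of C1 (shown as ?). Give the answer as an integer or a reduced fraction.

1. [ext C1·C2]  r_C1² + 12r_C1 − 45 = 0  ⇒  r_C1 = 3 (r>0 drops 1)

3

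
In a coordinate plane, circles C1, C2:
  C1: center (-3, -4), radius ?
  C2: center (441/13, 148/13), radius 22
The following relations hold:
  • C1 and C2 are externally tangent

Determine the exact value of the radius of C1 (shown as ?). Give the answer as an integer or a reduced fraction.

1. [ext C1·C2]  r_C1² + 44r_C1 − 1116 = 0  ⇒  r_C1 = 18 (r>0 drops 1)

18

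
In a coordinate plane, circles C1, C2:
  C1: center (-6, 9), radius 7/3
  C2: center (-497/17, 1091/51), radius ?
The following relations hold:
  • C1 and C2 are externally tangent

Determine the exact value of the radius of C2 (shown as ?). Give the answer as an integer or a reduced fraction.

24

1. [ext C1·C2]  r_C2² + (14/3)r_C2 − 688 = 0  ⇒  r_C2 = 24 (r>0 drops 1)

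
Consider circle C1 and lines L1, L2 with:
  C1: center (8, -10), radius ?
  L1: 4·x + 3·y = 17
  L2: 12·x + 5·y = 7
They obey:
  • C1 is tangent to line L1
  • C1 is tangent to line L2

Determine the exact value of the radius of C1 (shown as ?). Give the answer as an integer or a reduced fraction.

3

1. [C1‖L1]  r_C1² − 9 = 0  ⇒  r_C1 = 3 (r>0 drops 1)
2. [C1‖L2]  r_C1² − 9 = 0  ⇒  r_C1 = 3 (r>0 drops 1)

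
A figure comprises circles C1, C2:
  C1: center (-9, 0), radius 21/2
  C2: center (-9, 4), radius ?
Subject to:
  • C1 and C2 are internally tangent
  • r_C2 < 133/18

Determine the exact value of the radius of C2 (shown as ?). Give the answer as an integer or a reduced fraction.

1. [int C1,C2]  r_C2² − 21r_C2 + 377/4 = 0  ⇒  r_C2 = 13/2 or 29/2
2. given r_C2 < 133/18: keep 13/2

13/2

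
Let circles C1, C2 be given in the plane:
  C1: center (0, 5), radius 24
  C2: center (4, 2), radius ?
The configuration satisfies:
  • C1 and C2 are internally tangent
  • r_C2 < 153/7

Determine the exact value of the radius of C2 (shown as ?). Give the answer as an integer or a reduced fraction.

1. [int C1,C2]  r_C2² − 48r_C2 + 551 = 0  ⇒  r_C2 = 19 or 29
2. given r_C2 < 153/7: keep 19

19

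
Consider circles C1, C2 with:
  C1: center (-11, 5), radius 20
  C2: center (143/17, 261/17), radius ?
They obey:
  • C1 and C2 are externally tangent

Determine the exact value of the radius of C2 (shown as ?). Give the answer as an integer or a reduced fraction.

1. [ext C1·C2]  r_C2² + 40r_C2 − 84 = 0  ⇒  r_C2 = 2 (r>0 drops 1)

2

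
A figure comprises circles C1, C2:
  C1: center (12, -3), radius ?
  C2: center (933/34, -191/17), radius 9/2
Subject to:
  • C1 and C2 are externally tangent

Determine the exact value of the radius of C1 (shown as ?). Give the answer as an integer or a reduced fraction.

1. [ext C1·C2]  r_C1² + 9r_C1 − 286 = 0  ⇒  r_C1 = 13 (r>0 drops 1)

13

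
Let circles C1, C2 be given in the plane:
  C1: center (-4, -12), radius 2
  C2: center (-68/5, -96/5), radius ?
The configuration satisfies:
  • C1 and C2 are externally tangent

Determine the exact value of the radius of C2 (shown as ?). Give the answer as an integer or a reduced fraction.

10

1. [ext C1·C2]  r_C2² + 4r_C2 − 140 = 0  ⇒  r_C2 = 10 (r>0 drops 1)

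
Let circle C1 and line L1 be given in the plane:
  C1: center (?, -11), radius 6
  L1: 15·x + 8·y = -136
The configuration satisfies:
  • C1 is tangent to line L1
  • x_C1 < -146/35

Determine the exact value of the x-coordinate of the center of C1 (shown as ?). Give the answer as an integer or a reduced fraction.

1. [C1‖L1]  x_C1² + (32/5)x_C1 − 36 = 0  ⇒  x_C1 = -10 or 18/5
2. given x_C1 < -146/35: keep -10

-10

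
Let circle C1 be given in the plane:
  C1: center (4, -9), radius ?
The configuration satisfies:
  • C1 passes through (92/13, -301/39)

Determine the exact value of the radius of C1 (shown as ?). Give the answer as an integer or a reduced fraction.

10/3

1. [C1∋P]  r_C1² − 100/9 = 0  ⇒  r_C1 = 10/3 (r>0 drops 1)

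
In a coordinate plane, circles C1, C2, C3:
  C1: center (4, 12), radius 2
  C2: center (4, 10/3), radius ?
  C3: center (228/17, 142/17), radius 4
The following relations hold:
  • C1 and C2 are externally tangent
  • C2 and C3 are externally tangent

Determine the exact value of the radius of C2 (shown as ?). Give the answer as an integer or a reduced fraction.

1. [ext C1·C2]  r_C2² + 4r_C2 − 640/9 = 0  ⇒  r_C2 = 20/3 (r>0 drops 1)
2. [ext C2·C3]  r_C2² + 8r_C2 − 880/9 = 0  ⇒  r_C2 = 20/3 (r>0 drops 1)

20/3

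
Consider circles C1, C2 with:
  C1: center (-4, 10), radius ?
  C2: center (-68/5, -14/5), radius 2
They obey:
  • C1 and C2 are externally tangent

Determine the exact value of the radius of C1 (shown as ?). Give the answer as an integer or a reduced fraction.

14

1. [ext C1·C2]  r_C1² + 4r_C1 − 252 = 0  ⇒  r_C1 = 14 (r>0 drops 1)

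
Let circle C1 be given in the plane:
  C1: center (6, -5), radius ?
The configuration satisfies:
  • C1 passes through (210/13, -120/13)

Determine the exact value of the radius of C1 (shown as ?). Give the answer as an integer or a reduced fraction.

11

1. [C1∋P]  r_C1² − 121 = 0  ⇒  r_C1 = 11 (r>0 drops 1)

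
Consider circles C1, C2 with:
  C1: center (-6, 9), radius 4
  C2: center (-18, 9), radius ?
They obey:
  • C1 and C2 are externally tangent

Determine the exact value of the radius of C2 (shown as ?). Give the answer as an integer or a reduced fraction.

8

1. [ext C1·C2]  r_C2² + 8r_C2 − 128 = 0  ⇒  r_C2 = 8 (r>0 drops 1)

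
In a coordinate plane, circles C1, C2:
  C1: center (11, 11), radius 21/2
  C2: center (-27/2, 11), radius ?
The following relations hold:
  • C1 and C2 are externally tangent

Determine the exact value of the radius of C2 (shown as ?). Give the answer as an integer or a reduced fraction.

1. [ext C1·C2]  r_C2² + 21r_C2 − 490 = 0  ⇒  r_C2 = 14 (r>0 drops 1)

14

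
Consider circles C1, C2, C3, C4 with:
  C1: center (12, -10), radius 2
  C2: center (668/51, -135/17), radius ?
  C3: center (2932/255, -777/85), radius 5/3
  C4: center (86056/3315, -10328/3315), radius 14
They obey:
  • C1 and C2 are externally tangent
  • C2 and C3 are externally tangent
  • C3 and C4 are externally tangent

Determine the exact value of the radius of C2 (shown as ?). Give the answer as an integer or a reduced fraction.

1/3

1. [ext C1·C2]  r_C2² + 4r_C2 − 13/9 = 0  ⇒  r_C2 = 1/3 (r>0 drops 1)
2. [ext C2·C3]  r_C2² + (10/3)r_C2 − 11/9 = 0  ⇒  r_C2 = 1/3 (r>0 drops 1)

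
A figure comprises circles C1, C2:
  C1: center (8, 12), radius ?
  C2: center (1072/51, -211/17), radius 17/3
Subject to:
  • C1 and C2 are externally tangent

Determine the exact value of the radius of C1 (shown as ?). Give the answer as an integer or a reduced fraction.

22

1. [ext C1·C2]  r_C1² + (34/3)r_C1 − 2200/3 = 0  ⇒  r_C1 = 22 (r>0 drops 1)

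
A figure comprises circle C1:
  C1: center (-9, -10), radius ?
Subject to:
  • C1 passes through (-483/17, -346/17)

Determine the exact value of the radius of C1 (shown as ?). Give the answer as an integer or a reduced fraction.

22

1. [C1∋P]  r_C1² − 484 = 0  ⇒  r_C1 = 22 (r>0 drops 1)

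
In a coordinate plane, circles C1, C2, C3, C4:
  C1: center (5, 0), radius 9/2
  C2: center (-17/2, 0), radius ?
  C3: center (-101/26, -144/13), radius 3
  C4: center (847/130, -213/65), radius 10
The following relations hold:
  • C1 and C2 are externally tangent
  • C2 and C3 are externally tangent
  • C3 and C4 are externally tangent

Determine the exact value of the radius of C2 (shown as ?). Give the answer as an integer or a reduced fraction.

1. [ext C1·C2]  r_C2² + 9r_C2 − 162 = 0  ⇒  r_C2 = 9 (r>0 drops 1)
2. [ext C2·C3]  r_C2² + 6r_C2 − 135 = 0  ⇒  r_C2 = 9 (r>0 drops 1)

9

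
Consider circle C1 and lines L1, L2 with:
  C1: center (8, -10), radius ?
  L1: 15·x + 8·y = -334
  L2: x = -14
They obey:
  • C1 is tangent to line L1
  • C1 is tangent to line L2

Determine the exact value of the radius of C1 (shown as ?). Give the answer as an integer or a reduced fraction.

22

1. [C1‖L1]  r_C1² − 484 = 0  ⇒  r_C1 = 22 (r>0 drops 1)
2. [C1‖L2]  r_C1² − 484 = 0  ⇒  r_C1 = 22 (r>0 drops 1)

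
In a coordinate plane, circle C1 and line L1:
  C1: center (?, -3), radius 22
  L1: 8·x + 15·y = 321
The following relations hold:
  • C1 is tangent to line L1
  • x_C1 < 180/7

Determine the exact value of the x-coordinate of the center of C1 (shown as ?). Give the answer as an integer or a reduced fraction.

1. [C1‖L1]  x_C1² − (183/2)x_C1 − 185/2 = 0  ⇒  x_C1 = -1 or 185/2
2. given x_C1 < 180/7: keep -1

-1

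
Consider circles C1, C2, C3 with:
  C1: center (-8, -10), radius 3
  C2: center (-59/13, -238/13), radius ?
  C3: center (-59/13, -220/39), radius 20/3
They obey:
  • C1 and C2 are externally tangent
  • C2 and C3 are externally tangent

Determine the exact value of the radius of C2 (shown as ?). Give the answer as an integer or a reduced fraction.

1. [ext C1·C2]  r_C2² + 6r_C2 − 72 = 0  ⇒  r_C2 = 6 (r>0 drops 1)
2. [ext C2·C3]  r_C2² + (40/3)r_C2 − 116 = 0  ⇒  r_C2 = 6 (r>0 drops 1)

6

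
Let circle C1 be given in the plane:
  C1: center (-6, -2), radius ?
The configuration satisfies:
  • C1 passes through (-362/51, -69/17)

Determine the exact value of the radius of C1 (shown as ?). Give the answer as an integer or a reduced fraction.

7/3

1. [C1∋P]  r_C1² − 49/9 = 0  ⇒  r_C1 = 7/3 (r>0 drops 1)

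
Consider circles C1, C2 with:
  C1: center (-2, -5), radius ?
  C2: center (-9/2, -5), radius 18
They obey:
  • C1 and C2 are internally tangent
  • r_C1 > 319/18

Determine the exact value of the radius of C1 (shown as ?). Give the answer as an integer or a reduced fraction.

1. [int C1,C2]  r_C1² − 36r_C1 + 1271/4 = 0  ⇒  r_C1 = 31/2 or 41/2
2. given r_C1 > 319/18: keep 41/2

41/2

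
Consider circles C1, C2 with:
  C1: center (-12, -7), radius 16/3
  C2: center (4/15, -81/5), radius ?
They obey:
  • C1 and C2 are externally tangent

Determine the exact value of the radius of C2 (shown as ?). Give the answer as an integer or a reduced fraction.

10

1. [ext C1·C2]  r_C2² + (32/3)r_C2 − 620/3 = 0  ⇒  r_C2 = 10 (r>0 drops 1)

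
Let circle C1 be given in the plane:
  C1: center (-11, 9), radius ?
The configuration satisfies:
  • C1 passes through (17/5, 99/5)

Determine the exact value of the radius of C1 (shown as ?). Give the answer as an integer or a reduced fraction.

18

1. [C1∋P]  r_C1² − 324 = 0  ⇒  r_C1 = 18 (r>0 drops 1)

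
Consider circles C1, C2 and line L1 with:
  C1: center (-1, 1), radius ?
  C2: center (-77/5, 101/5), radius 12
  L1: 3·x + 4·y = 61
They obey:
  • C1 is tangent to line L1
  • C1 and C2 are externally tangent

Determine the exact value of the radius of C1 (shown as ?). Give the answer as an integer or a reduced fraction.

12

1. [C1‖L1]  r_C1² − 144 = 0  ⇒  r_C1 = 12 (r>0 drops 1)
2. [ext C1·C2]  r_C1² + 24r_C1 − 432 = 0  ⇒  r_C1 = 12 (r>0 drops 1)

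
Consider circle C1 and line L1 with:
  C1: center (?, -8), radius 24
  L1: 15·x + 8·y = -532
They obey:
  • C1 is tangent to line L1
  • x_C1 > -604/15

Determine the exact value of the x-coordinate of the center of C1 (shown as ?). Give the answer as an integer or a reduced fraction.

1. [C1‖L1]  x_C1² + (312/5)x_C1 + 1168/5 = 0  ⇒  x_C1 = -292/5 or -4
2. given x_C1 > -604/15: keep -4

-4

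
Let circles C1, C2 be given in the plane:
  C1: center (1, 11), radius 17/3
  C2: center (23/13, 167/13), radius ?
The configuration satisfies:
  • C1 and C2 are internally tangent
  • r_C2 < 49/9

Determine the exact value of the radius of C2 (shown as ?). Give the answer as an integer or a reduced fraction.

11/3

1. [int C1,C2]  r_C2² − (34/3)r_C2 + 253/9 = 0  ⇒  r_C2 = 11/3 or 23/3
2. given r_C2 < 49/9: keep 11/3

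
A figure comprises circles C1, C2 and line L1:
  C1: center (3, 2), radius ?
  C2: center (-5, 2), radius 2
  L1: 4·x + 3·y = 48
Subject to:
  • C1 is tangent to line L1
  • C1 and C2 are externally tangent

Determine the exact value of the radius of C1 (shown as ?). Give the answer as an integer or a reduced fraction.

6

1. [C1‖L1]  r_C1² − 36 = 0  ⇒  r_C1 = 6 (r>0 drops 1)
2. [ext C1·C2]  r_C1² + 4r_C1 − 60 = 0  ⇒  r_C1 = 6 (r>0 drops 1)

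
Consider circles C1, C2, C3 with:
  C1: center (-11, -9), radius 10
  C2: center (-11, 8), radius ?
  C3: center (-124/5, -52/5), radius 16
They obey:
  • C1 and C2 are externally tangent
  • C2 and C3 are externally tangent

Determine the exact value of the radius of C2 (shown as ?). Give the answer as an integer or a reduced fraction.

7

1. [ext C1·C2]  r_C2² + 20r_C2 − 189 = 0  ⇒  r_C2 = 7 (r>0 drops 1)
2. [ext C2·C3]  r_C2² + 32r_C2 − 273 = 0  ⇒  r_C2 = 7 (r>0 drops 1)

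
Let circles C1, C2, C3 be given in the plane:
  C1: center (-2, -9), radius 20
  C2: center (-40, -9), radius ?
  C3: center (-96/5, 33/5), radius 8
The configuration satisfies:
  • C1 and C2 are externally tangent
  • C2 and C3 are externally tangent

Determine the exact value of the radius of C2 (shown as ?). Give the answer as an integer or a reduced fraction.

1. [ext C1·C2]  r_C2² + 40r_C2 − 1044 = 0  ⇒  r_C2 = 18 (r>0 drops 1)
2. [ext C2·C3]  r_C2² + 16r_C2 − 612 = 0  ⇒  r_C2 = 18 (r>0 drops 1)

18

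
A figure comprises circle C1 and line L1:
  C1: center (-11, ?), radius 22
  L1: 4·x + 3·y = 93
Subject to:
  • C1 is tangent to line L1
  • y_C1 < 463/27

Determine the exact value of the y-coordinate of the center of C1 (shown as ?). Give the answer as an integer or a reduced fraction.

1. [C1‖L1]  y_C1² − (274/3)y_C1 + 741 = 0  ⇒  y_C1 = 9 or 247/3
2. given y_C1 < 463/27: keep 9

9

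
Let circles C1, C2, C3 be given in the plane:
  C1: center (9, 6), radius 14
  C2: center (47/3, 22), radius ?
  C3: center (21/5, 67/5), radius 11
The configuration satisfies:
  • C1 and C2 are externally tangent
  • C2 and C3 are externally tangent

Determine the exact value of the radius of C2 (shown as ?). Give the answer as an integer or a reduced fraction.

10/3

1. [ext C1·C2]  r_C2² + 28r_C2 − 940/9 = 0  ⇒  r_C2 = 10/3 (r>0 drops 1)
2. [ext C2·C3]  r_C2² + 22r_C2 − 760/9 = 0  ⇒  r_C2 = 10/3 (r>0 drops 1)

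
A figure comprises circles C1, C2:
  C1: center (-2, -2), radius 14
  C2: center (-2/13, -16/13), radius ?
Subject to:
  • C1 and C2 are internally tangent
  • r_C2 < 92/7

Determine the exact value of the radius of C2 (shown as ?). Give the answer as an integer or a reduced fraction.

1. [int C1,C2]  r_C2² − 28r_C2 + 192 = 0  ⇒  r_C2 = 12 or 16
2. given r_C2 < 92/7: keep 12

12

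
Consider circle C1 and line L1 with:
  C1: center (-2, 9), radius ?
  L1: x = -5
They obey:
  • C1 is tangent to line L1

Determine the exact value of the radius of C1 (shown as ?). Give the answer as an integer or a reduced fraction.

3

1. [C1‖L1]  r_C1² − 9 = 0  ⇒  r_C1 = 3 (r>0 drops 1)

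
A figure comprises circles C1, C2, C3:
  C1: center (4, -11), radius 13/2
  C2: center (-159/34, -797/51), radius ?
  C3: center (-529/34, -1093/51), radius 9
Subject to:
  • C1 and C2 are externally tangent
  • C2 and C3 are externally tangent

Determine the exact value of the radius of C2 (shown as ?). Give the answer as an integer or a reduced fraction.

1. [ext C1·C2]  r_C2² + 13r_C2 − 490/9 = 0  ⇒  r_C2 = 10/3 (r>0 drops 1)
2. [ext C2·C3]  r_C2² + 18r_C2 − 640/9 = 0  ⇒  r_C2 = 10/3 (r>0 drops 1)

10/3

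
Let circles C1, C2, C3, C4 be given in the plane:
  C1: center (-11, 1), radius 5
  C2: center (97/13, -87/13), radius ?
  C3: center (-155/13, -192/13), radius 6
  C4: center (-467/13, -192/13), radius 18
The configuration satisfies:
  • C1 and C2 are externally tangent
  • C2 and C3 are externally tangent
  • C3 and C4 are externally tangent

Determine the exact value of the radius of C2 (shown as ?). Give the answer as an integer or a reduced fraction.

15

1. [ext C1·C2]  r_C2² + 10r_C2 − 375 = 0  ⇒  r_C2 = 15 (r>0 drops 1)
2. [ext C2·C3]  r_C2² + 12r_C2 − 405 = 0  ⇒  r_C2 = 15 (r>0 drops 1)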